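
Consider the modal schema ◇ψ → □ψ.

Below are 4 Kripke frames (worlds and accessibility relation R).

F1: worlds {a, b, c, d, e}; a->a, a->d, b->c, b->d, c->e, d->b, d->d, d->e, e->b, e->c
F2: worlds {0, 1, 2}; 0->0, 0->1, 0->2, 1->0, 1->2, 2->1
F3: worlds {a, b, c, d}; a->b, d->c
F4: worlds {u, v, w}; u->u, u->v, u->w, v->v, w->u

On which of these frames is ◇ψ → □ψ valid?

F3

The schema corresponds to partial functionality: ∀x ∀y ∀z (Rxy ∧ Rxz → y = z).
F1: fails — a sees both a and d.
F2: fails — 0 sees both 0 and 1.
F3: condition met.
F4: fails — u sees both u and v.
Valid on: F3.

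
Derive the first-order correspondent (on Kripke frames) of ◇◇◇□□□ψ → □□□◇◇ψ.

∀x ∀y ∀z ((xR³y ∧ xR³z) → ∃w (yR³w ∧ zR²w))

This is a Sahlqvist (Geach-type) schema ◇^3□^3ψ → □^3◇^2ψ.
Minimal-valuation argument: fix x; take any y with xR^3y and any z with xR^3z. Set V(ψ) to the set of worlds R-reachable from y in exactly 3 steps. Then □^3ψ holds at y, so the antecedent holds at x; validity forces ◇^2ψ at z, giving a w with zR^2w and yR^3w.
First-order correspondent: ∀x ∀y ∀z ((xR³y ∧ xR³z) → ∃w (yR³w ∧ zR²w)).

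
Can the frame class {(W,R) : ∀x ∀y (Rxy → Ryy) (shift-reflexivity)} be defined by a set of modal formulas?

Yes — defined by □(□p → p)

Yes: it is shift-reflexivity, defined by the T□ schema □(□p → p).
Suppose □(□p→p) is valid. Take Rxy and set V(p)={w : Ryw}. Then at y, □p holds; since □(□p→p) at x, □p→p at y, so p at y, i.e. Ryy.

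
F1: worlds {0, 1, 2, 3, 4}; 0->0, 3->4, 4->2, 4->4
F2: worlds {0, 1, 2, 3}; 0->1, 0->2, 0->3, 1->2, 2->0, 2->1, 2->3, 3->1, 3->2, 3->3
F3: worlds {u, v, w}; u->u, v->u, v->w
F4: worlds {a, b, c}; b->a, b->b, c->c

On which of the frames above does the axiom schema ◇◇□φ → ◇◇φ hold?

F3

The schema corresponds to a generalized confluence (Geach) condition: ∀x ∀y (xR²y → ∃w (yRw ∧ xR²w)).
F1: fails — 3R²2 but no w with 2Rw and 3R²w.
F2: fails — 1R²1 but no w with 1Rw and 1R²w.
F3: condition met.
F4: fails — bR²a but no w with aRw and bR²w.
Valid on: F3.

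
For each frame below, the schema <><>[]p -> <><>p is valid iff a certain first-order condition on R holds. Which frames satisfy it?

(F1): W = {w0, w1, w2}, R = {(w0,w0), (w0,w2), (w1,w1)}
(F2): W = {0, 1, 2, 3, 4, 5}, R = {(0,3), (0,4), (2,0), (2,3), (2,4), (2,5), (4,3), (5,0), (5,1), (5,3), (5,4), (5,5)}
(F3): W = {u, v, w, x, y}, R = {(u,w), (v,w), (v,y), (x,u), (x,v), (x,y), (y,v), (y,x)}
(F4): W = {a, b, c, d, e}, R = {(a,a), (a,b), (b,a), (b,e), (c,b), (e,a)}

Frame correspondent (Sahlqvist): forall x forall y (x R^2 y -> exists w (yRw & x R^2 w)) — i.e. a generalized confluence (Geach) condition.
(F1): fails — w0R²w2 but no w with w2Rw and w0R²w.
(F2): fails — 0R²3 but no w with 3Rw and 0R²w.
(F3): fails — vR²v but no t with vRt and vR²t.
(F4): holds.
Valid on: (F4).

(F4)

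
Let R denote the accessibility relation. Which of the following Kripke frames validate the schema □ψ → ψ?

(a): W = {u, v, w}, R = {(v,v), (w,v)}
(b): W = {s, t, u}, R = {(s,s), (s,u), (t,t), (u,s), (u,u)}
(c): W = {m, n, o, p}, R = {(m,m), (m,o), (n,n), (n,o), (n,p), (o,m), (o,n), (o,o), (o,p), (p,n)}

(b)

This is the axiom for reflexivity; its first-order frame correspondent is ∀x Rxx.
(a): fails — world u does not see itself.
(b): ✓.
(c): fails — world p does not see itself.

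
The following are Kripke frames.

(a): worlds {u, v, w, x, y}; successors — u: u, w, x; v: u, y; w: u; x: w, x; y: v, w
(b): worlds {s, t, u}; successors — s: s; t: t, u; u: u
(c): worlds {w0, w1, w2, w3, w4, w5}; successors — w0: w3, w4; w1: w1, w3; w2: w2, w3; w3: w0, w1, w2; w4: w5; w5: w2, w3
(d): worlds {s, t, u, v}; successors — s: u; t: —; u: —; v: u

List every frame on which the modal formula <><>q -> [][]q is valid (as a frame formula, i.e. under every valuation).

(d)

This is the axiom for a generalized confluence (Geach) condition; its first-order frame correspondent is forall x forall y forall z ((x R^2 y & x R^2 z) -> exists w (y = w & z = w)).
(a): fails — uR²u, uR²w but u ≠ w.
(b): fails — tR²t, tR²u but t ≠ u.
(c): fails — w0R²w0, w0R²w1 but w0 ≠ w1.
(d): ✓.
Valid on: (d).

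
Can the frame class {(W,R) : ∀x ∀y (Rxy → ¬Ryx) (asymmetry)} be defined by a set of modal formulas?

If a class were modally definable it would be closed under surjective bounded morphisms (Goldblatt–Thomason).
The 4-cycle (worlds 0,1,2,3 with 0→1→2→3→0) is asymmetric. Mapping every world to a single reflexive point • is a surjective bounded morphism, and the reflexive point is not asymmetric (R•• but asymmetry requires ¬R••).
So no modal formula (or set of formulas) defines exactly the asymmetric frames.

No — not modally definable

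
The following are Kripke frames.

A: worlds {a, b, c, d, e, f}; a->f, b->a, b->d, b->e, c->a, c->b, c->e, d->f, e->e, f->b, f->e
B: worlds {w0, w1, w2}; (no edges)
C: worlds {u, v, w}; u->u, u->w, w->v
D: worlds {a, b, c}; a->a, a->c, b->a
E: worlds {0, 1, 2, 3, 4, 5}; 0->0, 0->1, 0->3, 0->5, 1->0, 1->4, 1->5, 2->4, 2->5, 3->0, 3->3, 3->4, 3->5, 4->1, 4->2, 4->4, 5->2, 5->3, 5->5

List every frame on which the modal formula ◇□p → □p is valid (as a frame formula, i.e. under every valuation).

This is the axiom for the Euclidean property; its first-order frame correspondent is ∀x ∀y ∀z (Rxy ∧ Rxz → Ryz).
A: fails — Raf and Raf but not Rff.
B: ✓.
C: fails — Ruw and Ruw but not Rww.
D: fails — Rac and Raa but not Rca.
E: fails — R01 and R01 but not R11.
Valid on: B.

B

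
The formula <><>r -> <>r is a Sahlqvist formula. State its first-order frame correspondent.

transitivity

Replacing r by ¬r and contraposing gives the equivalent schema □r → □□r.
Suppose □r→□□r is valid. Take Rxy, Ryz and set V(r)={w : Rxw}. Then □r at x, so □□r at x, so □r at y, so r at z, i.e. Rxz.
Conversely, on a frame with transitivity the schema holds at every world under every valuation.
Frame condition: forall x forall y forall z (Rxy & Ryz -> Rxz).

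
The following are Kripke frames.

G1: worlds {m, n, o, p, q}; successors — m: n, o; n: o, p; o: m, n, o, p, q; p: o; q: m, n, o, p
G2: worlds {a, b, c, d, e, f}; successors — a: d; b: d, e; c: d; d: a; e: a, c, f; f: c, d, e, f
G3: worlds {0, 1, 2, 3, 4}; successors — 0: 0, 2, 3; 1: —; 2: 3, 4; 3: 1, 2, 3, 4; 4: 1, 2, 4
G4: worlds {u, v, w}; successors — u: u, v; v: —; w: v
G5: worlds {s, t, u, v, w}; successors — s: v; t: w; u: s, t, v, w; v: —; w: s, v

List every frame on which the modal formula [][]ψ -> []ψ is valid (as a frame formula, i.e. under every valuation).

The schema corresponds to density: forall x forall y (Rxy -> exists z (Rxz & Rzy)).
G1: satisfies the condition.
G2: fails — Rcd but no z with Rcz and Rzd.
G3: satisfies the condition.
G4: fails — Rwv but no z with Rwz and Rzv.
G5: fails — Rut but no z with Ruz and Rzt.

G1, G3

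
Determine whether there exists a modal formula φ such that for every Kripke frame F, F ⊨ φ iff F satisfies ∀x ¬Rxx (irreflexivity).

Modal frame validity is preserved under surjective bounded morphisms.
The 3-cycle (worlds w0,w1,w2 with w0→w1→w2→w0) is irreflexive, and the map sending every world to a single reflexive point • is a surjective bounded morphism (forth: every edge maps to (•,•); back: every world has a successor). So any modal formula valid on the 3-cycle is also valid on the reflexive point, which is not irreflexive.
So no modal formula (or set of formulas) defines exactly the irreflexive frames.

Not modally definable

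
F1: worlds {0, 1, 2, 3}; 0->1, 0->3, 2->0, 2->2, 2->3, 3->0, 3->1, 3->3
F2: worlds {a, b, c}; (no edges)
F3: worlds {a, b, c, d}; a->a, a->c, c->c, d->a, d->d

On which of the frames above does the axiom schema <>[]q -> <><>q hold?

F2, F3

Frame correspondent (Sahlqvist): forall x forall y (xRy -> exists w (yRw & x R^2 w)) — i.e. a generalized confluence (Geach) condition.
F1: fails — 0R1 but no w with 1Rw and 0R²w.
F2: satisfies the condition.
F3: satisfies the condition.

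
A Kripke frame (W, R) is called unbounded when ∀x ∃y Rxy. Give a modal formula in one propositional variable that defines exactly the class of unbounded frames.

A defining formula is □q → ◇q (the D axiom).
Suppose □q→◇q is valid. At any x set V(q)=W. Then □q at x, so ◇q at x, so x has a successor.

□q → ◇q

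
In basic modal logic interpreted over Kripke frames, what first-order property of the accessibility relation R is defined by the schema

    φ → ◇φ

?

Equivalently (dual form): □φ → φ.
Suppose □φ→φ is valid. At any x set V(φ)={w : Rxw}. Then □φ holds at x, so φ holds at x, i.e. Rxx.
The converse is a direct semantic check.
Frame condition: ∀x Rxx.

reflexivity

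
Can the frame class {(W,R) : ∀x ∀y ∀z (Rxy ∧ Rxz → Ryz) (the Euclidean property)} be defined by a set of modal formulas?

Yes — defined by ◇q → □◇q

Yes: it is the Euclidean property, defined by the 5 schema ◇q → □◇q.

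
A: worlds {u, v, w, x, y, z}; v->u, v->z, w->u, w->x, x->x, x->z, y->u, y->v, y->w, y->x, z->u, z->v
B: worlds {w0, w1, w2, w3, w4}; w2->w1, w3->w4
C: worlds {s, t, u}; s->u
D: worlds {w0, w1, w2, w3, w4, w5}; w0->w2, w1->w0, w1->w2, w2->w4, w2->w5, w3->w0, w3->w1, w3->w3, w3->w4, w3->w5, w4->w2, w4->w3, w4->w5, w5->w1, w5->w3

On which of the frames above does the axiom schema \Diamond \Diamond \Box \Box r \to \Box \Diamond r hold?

Frame correspondent (Sahlqvist): \forall x \forall y \forall z ((x R^2 y \wedge xRz) \to \exists w (y R^2 w \wedge zRw)) — i.e. a generalized confluence (Geach) condition.
A: fails — vR²u, vRu but no t with uR²t and uRt.
B: holds.
C: holds.
D: fails — w1R²w4, w1Rw0 but no w with w4R²w and w0Rw.
Valid on: B, C.

B, C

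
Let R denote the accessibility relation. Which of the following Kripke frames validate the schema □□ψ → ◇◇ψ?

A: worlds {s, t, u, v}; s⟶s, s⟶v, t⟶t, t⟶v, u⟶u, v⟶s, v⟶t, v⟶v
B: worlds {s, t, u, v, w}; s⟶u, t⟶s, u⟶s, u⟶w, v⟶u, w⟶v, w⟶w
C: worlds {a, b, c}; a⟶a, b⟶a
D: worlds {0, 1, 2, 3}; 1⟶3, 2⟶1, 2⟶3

This is the axiom for a generalized confluence (Geach) condition; its first-order frame correspondent is ∀x ∃w (xR²w ∧ xR²w).
A: holds.
B: holds.
C: fails — at c but no w with cR²w and cR²w.
D: fails — at 0 but no w with 0R²w and 0R²w.
Valid on: A, B.

A, B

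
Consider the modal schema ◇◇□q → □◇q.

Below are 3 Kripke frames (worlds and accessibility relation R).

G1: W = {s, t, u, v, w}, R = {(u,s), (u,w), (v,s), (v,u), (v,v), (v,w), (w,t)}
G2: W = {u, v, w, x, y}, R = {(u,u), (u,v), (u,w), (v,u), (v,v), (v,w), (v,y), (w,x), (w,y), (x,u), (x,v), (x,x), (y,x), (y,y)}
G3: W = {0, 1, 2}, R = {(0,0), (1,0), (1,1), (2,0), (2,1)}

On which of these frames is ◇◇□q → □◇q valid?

Frame correspondent (Sahlqvist): ∀x ∀y ∀z ((xR²y ∧ xRz) → ∃w (yRw ∧ zRw)) — i.e. a generalized confluence (Geach) condition.
G1: fails — uR²t, uRs but no w* with tRw* and sRw*.
G2: fails — uR²u, uRw but no t with uRt and wRt.
G3: condition met.

G3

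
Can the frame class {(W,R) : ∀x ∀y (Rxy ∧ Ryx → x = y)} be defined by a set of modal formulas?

Not modally definable

Modal frame validity is preserved under surjective bounded morphisms.
The 8-cycle (worlds 0,1,2,3,4,5,6,7 with 0→1→2→3→4→5→6→7→0) is antisymmetric. Sending even-indexed worlds to s and odd-indexed worlds to t is a surjective bounded morphism onto the two-world frame with s↔t, which is not antisymmetric.
So the class is not modally definable.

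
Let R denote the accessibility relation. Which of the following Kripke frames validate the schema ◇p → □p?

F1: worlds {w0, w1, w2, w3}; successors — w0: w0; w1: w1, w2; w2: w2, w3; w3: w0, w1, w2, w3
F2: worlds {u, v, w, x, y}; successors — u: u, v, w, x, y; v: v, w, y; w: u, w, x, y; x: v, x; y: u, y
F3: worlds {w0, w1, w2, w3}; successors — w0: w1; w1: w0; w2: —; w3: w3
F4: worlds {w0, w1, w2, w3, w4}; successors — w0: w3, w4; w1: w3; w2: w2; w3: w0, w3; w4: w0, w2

F3

Frame correspondent (Sahlqvist): ∀x ∀y ∀z (Rxy ∧ Rxz → y = z) — i.e. partial functionality.
F1: fails — w1 sees both w1 and w2.
F2: fails — u sees both u and v.
F3: condition met.
F4: fails — w0 sees both w3 and w4.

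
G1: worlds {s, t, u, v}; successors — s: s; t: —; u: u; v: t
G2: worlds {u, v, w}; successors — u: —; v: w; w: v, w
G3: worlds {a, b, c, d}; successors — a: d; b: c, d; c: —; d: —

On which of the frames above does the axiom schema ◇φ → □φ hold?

The schema corresponds to partial functionality: ∀x ∀y ∀z (Rxy ∧ Rxz → y = z).
G1: condition met.
G2: fails — w sees both v and w.
G3: fails — b sees both c and d.
Valid on: G1.

G1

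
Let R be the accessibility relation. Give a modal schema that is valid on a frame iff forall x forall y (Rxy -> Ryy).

□(□r → r)

The condition is shift-reflexivity. The T□ schema □(□r → r) defines it.
Suppose □(□r→r) is valid. Take Rxy and set V(r)={w : Ryw}. Then at y, □r holds; since □(□r→r) at x, □r→r at y, so r at y, i.e. Ryy.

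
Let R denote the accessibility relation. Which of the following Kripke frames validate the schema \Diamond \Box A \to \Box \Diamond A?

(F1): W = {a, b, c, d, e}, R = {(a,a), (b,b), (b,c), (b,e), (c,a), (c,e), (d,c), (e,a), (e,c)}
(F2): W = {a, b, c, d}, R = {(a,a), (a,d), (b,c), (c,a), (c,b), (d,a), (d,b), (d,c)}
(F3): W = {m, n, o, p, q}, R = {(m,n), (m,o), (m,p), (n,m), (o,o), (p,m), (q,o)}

This is the axiom for convergence; its first-order frame correspondent is \forall x \forall y \forall z (Rxy \wedge Rxz \to \exists w (Ryw \wedge Rzw)).
(F1): ✓.
(F2): fails — Rcb and Rca but b and a have no common successor.
(F3): fails — Rmo and Rmn but o and n have no common successor.
Valid on: (F1).

(F1)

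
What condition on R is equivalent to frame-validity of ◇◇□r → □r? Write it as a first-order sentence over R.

∀x ∀y ∀z ((xR²y ∧ xRz) → ∃w (yRw ∧ z = w))

This is a Sahlqvist (Geach-type) schema ◇^2□^1r → □^1◇^0r.
Minimal-valuation argument: fix x; take any y with xR^2y and any z with xR^1z. Set V(r) to the set of worlds R-reachable from y in exactly 1 step. Then □^1r holds at y, so the antecedent holds at x; validity forces ◇^0r at z, giving a w with zR^0w and yR^1w.
First-order correspondent: ∀x ∀y ∀z ((xR²y ∧ xRz) → ∃w (yRw ∧ z = w)).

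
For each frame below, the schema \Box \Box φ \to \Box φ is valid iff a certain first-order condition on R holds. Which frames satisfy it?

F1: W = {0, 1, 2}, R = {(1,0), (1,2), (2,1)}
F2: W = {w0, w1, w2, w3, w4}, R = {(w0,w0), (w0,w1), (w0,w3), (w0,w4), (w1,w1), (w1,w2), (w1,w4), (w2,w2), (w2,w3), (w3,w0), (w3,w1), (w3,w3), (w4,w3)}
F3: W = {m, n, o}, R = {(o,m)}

F2

Frame correspondent (Sahlqvist): \forall x \forall y (Rxy \to \exists z (Rxz \wedge Rzy)) — i.e. density.
F1: fails — R12 but no z with R1z and Rz2.
F2: condition met.
F3: fails — Rom but no z with Roz and Rzm.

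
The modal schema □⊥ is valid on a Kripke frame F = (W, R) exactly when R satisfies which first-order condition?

This schema is the Ver axiom.
Its frame correspondent is emptiness of R — ∀x ∀y ¬Rxy.

emptiness of R: ∀x ∀y ¬Rxy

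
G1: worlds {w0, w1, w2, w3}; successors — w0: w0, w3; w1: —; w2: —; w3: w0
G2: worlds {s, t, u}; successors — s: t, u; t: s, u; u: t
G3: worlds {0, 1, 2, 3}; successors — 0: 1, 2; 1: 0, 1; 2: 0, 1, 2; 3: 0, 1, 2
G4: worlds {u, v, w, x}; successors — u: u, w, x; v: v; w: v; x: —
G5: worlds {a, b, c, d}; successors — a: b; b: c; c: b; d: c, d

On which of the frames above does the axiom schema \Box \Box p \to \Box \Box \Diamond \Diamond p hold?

G1, G2, G3, G5

The schema corresponds to a generalized confluence (Geach) condition: \forall x \forall z (x R^2 z \to \exists w (x R^2 w \wedge z R^2 w)).
G1: holds.
G2: holds.
G3: holds.
G4: fails — uR²x but no t with uR²t and xR²t.
G5: holds.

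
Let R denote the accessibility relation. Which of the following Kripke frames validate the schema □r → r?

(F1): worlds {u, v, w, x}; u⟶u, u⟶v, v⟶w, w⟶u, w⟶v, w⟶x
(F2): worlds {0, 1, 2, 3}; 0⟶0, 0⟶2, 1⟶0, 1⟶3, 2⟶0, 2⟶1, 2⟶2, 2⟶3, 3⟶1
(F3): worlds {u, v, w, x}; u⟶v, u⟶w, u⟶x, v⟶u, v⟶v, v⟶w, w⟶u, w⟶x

none

The schema corresponds to reflexivity: ∀x Rxx.
(F1): fails — world v does not see itself.
(F2): fails — world 1 does not see itself.
(F3): fails — world u does not see itself.
Valid on no frame.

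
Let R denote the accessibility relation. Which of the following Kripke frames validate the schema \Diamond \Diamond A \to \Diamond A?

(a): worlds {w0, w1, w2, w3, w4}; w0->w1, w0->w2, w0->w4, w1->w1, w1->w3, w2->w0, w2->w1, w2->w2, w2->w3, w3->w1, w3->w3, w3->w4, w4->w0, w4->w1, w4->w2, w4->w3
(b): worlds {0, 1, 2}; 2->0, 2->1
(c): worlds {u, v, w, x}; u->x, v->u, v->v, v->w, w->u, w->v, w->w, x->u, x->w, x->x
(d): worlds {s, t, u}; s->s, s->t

(b), (d)

Frame correspondent (Sahlqvist): \forall x \forall y \forall z (Rxy \wedge Ryz \to Rxz) — i.e. transitivity.
(a): fails — Rw0w4 and Rw4w0 but not Rw0w0.
(b): holds.
(c): fails — Rxw and Rwv but not Rxv.
(d): holds.
Valid on: (b), (d).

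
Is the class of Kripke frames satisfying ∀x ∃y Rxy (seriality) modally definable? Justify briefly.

Yes: it is seriality, defined by the D schema □r → ◇r.
Suppose □r→◇r is valid. At any x set V(r)=W. Then □r at x, so ◇r at x, so x has a successor.

Yes — defined by □r → ◇r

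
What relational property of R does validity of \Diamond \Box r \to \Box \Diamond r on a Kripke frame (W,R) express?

convergence

This is the .2 axiom.
Its frame correspondent is convergence — \forall x \forall y \forall z (Rxy \wedge Rxz \to \exists w (Ryw \wedge Rzw)).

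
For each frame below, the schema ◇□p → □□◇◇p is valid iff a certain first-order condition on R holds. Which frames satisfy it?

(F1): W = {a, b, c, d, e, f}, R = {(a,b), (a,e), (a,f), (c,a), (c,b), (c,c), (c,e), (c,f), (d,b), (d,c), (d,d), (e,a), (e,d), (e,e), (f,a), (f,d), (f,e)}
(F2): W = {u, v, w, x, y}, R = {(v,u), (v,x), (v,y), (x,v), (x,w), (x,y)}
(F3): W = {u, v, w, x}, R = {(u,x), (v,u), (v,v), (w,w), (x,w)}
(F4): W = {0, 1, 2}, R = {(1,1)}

(F4)

This is the axiom for a generalized confluence (Geach) condition; its first-order frame correspondent is ∀x ∀y ∀z ((xRy ∧ xR²z) → ∃w (yRw ∧ zR²w)).
(F1): fails — aRb, aR²a but no w with bRw and aR²w.
(F2): fails — vRu, vR²v but no t with uRt and vR²t.
(F3): fails — vRu, vR²u but no t with uRt and uR²t.
(F4): condition met.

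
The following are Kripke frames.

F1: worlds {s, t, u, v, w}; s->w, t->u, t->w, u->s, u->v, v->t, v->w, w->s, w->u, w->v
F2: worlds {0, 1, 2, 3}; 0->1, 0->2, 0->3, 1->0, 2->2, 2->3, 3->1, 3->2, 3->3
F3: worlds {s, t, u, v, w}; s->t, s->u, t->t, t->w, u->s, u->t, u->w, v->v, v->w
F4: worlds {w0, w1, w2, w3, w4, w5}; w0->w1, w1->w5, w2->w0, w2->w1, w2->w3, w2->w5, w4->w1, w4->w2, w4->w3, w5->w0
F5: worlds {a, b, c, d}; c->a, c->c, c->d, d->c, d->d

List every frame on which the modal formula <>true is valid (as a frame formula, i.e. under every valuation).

F1, F2

This is the axiom for seriality; its first-order frame correspondent is forall x exists y Rxy.
F1: ✓.
F2: ✓.
F3: fails — world w has no successor.
F4: fails — world w3 has no successor.
F5: fails — world a has no successor.
Valid on: F1, F2.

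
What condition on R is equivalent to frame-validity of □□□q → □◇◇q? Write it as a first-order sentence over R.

This is a Sahlqvist (Geach-type) schema ◇^0□^3q → □^1◇^2q.
First-order correspondent: ∀x ∀z (xRz → ∃w (xR³w ∧ zR²w)).

∀x ∀z (xRz → ∃w (xR³w ∧ zR²w))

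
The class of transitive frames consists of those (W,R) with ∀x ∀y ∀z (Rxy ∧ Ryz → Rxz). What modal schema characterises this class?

□r → □□r

The condition is transitivity. The 4 schema □r → □□r defines it.
Suppose □r→□□r is valid. Take Rxy, Ryz and set V(r)={w : Rxw}. Then □r at x, so □□r at x, so □r at y, so r at z, i.e. Rxz.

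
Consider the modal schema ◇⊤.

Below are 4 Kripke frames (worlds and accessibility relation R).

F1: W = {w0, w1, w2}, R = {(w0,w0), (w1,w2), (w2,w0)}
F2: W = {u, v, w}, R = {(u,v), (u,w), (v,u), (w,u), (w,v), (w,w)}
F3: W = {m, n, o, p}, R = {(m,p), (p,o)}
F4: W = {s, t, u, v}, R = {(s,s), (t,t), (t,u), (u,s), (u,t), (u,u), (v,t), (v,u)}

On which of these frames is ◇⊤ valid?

The schema corresponds to seriality: ∀x ∃y Rxy.
F1: ✓.
F2: ✓.
F3: fails — world n has no successor.
F4: ✓.

F1, F2, F4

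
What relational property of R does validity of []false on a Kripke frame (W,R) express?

Emptiness of R

□⊥ is valid iff no world has any successor (otherwise □⊥ fails at any world with one).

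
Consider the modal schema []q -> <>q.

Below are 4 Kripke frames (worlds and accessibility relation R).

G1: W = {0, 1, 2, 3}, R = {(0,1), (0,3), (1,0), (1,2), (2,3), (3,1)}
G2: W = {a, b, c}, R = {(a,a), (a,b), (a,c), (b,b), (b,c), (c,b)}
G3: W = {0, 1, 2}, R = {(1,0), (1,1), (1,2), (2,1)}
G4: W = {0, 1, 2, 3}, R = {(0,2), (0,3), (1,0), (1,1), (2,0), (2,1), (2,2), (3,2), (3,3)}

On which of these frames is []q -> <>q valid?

G1, G2, G4

This is the axiom for seriality; its first-order frame correspondent is forall x exists y Rxy.
G1: satisfies the condition.
G2: satisfies the condition.
G3: fails — world 0 has no successor.
G4: satisfies the condition.
Valid on: G1, G2, G4.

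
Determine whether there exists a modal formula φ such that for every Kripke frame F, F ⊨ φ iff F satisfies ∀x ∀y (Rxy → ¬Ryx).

Not modally definable

Any modally definable frame class is closed under surjective bounded morphisms.
The 4-cycle (worlds a,b,c,d with a→b→c→d→a) is asymmetric. Mapping every world to a single reflexive point • is a surjective bounded morphism, and the reflexive point is not asymmetric (R•• but asymmetry requires ¬R••).
Hence asymmetry is not modally definable.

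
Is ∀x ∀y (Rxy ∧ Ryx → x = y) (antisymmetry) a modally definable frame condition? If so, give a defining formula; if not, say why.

No

Any modally definable frame class is closed under surjective bounded morphisms.
The 4-cycle (worlds s,t,u,v with s→t→u→v→s) is antisymmetric. Sending even-indexed worlds to a and odd-indexed worlds to b is a surjective bounded morphism onto the two-world frame with a↔b, which is not antisymmetric.
So the class is not modally definable.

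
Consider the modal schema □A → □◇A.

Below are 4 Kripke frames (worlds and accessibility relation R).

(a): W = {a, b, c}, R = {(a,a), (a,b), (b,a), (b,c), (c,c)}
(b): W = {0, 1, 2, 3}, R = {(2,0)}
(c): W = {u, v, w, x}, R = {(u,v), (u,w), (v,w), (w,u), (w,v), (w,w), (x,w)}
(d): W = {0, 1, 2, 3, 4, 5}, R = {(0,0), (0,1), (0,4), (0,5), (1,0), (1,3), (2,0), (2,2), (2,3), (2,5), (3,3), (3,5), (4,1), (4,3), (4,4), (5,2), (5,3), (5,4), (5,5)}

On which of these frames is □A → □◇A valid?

This is the axiom for a generalized confluence (Geach) condition; its first-order frame correspondent is ∀x ∀z (xRz → ∃w (xRw ∧ zRw)).
(a): condition met.
(b): fails — 2R0 but no w with 2Rw and 0Rw.
(c): condition met.
(d): condition met.
Valid on: (a), (c), (d).

(a), (c), (d)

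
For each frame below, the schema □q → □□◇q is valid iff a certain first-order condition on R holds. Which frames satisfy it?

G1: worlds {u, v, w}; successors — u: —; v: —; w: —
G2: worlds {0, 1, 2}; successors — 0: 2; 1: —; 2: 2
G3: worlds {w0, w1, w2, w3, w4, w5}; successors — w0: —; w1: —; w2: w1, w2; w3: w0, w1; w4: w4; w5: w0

Frame correspondent (Sahlqvist): ∀x ∀z (xR²z → ∃w (xRw ∧ zRw)) — i.e. a generalized confluence (Geach) condition.
G1: ✓.
G2: ✓.
G3: fails — w2R²w1 but no w with w2Rw and w1Rw.
Valid on: G1, G2.

G1, G2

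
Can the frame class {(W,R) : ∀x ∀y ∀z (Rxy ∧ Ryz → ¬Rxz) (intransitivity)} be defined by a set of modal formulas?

No

Any modally definable frame class is closed under surjective bounded morphisms.
The 5-cycle (worlds 0,1,2,3,4 with 0→1→2→3→4→0) is intransitive. Mapping every world to a single reflexive point • is a surjective bounded morphism; the reflexive point is not intransitive (R••∧R•• but R••).
So the class is not modally definable.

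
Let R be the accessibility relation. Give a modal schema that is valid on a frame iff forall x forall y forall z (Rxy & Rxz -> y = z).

The condition is partial functionality. The CD schema ◇ψ → □ψ defines it.
Suppose ◇ψ→□ψ is valid. Take Rxy, Rxz and set V(ψ)={y}. Then ◇ψ at x, so □ψ at x, so ψ at z, i.e. z=y.

◇ψ → □ψ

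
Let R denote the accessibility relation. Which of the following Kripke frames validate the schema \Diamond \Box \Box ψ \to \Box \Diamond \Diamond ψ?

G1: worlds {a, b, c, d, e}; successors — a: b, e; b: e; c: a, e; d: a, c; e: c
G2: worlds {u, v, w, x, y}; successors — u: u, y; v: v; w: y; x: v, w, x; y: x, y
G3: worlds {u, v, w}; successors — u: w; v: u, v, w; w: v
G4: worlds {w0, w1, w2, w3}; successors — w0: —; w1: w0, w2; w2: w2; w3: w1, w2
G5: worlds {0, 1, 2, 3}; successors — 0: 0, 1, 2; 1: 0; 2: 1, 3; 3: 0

G3, G5

The schema corresponds to a generalized confluence (Geach) condition: \forall x \forall y \forall z ((xRy \wedge xRz) \to \exists w (y R^2 w \wedge z R^2 w)).
G1: fails — aRb, aRe but no w with bR²w and eR²w.
G2: fails — xRv, xRw but no t with vR²t and wR²t.
G3: holds.
G4: fails — w1Rw0, w1Rw0 but no w with w0R²w and w0R²w.
G5: holds.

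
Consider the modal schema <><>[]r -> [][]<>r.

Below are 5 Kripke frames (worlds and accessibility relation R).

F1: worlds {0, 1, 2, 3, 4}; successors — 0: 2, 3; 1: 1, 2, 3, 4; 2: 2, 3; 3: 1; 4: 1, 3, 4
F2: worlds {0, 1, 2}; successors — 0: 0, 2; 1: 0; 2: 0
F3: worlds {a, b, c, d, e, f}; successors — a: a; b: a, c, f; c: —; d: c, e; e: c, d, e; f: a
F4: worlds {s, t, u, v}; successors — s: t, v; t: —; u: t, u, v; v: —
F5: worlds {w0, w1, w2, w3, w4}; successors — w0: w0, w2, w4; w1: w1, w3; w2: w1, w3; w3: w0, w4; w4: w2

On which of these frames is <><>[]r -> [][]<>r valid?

Frame correspondent (Sahlqvist): forall x forall y forall z ((x R^2 y & x R^2 z) -> exists w (yRw & zRw)) — i.e. a generalized confluence (Geach) condition.
F1: fails — 0R²2, 0R²3 but no w with 2Rw and 3Rw.
F2: ✓.
F3: fails — dR²c, dR²c but no w with cRw and cRw.
F4: fails — uR²t, uR²t but no w with tRw and tRw.
F5: fails — w0R²w0, w0R²w1 but no w with w0Rw and w1Rw.
Valid on: F2.

F2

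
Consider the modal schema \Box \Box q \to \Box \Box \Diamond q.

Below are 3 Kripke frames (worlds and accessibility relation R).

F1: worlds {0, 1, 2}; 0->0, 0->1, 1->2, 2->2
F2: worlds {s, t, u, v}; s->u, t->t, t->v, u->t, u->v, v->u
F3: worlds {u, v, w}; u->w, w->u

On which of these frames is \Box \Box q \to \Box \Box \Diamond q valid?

This is the axiom for a generalized confluence (Geach) condition; its first-order frame correspondent is \forall x \forall z (x R^2 z \to \exists w (x R^2 w \wedge zRw)).
F1: ✓.
F2: fails — sR²v but no w with sR²w and vRw.
F3: fails — uR²u but no t with uR²t and uRt.
Valid on: F1.

F1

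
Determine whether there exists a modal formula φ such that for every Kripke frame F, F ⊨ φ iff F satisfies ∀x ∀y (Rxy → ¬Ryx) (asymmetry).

If a class were modally definable it would be closed under surjective bounded morphisms (Goldblatt–Thomason).
The 5-cycle (worlds 0,1,2,3,4 with 0→1→2→3→4→0) is asymmetric. Mapping every world to a single reflexive point • is a surjective bounded morphism, and the reflexive point is not asymmetric (R•• but asymmetry requires ¬R••).
So the class is not modally definable.

No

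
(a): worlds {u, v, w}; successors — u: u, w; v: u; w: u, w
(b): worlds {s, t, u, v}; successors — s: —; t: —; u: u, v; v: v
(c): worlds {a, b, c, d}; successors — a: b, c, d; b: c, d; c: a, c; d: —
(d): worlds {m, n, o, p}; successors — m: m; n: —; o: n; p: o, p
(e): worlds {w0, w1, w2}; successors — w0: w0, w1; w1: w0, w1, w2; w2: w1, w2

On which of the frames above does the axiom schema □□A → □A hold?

This is the axiom for density; its first-order frame correspondent is ∀x ∀y (Rxy → ∃z (Rxz ∧ Rzy)).
(a): satisfies the condition.
(b): satisfies the condition.
(c): fails — Rab but no z with Raz and Rzb.
(d): fails — Ron but no z with Roz and Rzn.
(e): satisfies the condition.

(a), (b), (e)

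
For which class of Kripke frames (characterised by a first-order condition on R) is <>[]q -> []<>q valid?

Suppose ◇□q→□◇q is valid. Take Rxy, Rxz and set V(q)={w : Ryw}. Then □q at y so ◇□q at x, so □◇q at x, so ◇q at z, giving w with Rzw and Ryw.
Conversely, on a frame with convergence the schema holds at every world under every valuation.
So the correspondent is convergence.

convergence: forall x forall y forall z (Rxy & Rxz -> exists w (Ryw & Rzw))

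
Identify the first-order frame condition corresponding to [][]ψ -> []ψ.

density: forall x forall y (Rxy -> exists z (Rxz & Rzy))

This schema is the C4 axiom.
It corresponds to density: forall x forall y (Rxy -> exists z (Rxz & Rzy)).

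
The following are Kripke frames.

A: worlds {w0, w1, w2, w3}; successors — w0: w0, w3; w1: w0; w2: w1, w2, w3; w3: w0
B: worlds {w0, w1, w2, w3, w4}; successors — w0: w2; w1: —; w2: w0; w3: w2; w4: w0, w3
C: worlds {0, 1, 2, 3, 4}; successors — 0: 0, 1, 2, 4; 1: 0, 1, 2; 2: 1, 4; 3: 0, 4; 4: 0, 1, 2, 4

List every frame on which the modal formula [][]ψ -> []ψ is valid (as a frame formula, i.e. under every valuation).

A, C

Frame correspondent (Sahlqvist): forall x forall y (Rxy -> exists z (Rxz & Rzy)) — i.e. density.
A: ✓.
B: fails — Rw3w2 but no z with Rw3z and Rzw2.
C: ✓.
Valid on: A, C.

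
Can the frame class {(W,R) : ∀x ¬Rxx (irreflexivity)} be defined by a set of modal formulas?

Modal frame validity is preserved under surjective bounded morphisms.
The 3-cycle (worlds 0,1,2 with 0→1→2→0) is irreflexive, and the map sending every world to a single reflexive point • is a surjective bounded morphism (forth: every edge maps to (•,•); back: every world has a successor). So any modal formula valid on the 3-cycle is also valid on the reflexive point, which is not irreflexive.
So no modal formula (or set of formulas) defines exactly the irreflexive frames.

Not modally definable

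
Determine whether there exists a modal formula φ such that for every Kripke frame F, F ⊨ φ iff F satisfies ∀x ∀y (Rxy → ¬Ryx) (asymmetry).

Any modally definable frame class is closed under surjective bounded morphisms.
The 3-cycle (worlds w0,w1,w2 with w0→w1→w2→w0) is asymmetric. Mapping every world to a single reflexive point • is a surjective bounded morphism, and the reflexive point is not asymmetric (R•• but asymmetry requires ¬R••).
So no modal formula (or set of formulas) defines exactly the asymmetric frames.

No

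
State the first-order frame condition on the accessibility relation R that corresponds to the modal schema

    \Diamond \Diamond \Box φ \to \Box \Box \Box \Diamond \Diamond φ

\forall x \forall y \forall z ((x R^2 y \wedge x R^3 z) \to \exists w (yRw \wedge z R^2 w))

This is a Sahlqvist (Geach-type) schema ◇^2□^1φ → □^3◇^2φ.
Minimal-valuation argument: fix x; take any y with xR^2y and any z with xR^3z. Set V(φ) to the set of worlds R-reachable from y in exactly 1 step. Then □^1φ holds at y, so the antecedent holds at x; validity forces ◇^2φ at z, giving a w with zR^2w and yR^1w.
First-order correspondent: \forall x \forall y \forall z ((x R^2 y \wedge x R^3 z) \to \exists w (yRw \wedge z R^2 w)).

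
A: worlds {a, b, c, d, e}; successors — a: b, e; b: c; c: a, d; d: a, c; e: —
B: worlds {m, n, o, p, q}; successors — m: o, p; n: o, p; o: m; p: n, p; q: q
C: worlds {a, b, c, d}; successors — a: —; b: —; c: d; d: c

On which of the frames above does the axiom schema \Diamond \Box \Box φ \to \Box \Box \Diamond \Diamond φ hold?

B

The schema corresponds to a generalized confluence (Geach) condition: \forall x \forall y \forall z ((xRy \wedge x R^2 z) \to \exists w (y R^2 w \wedge z R^2 w)).
A: fails — aRe, aR²c but no w with eR²w and cR²w.
B: condition met.
C: fails — cRd, cR²c but no w with dR²w and cR²w.
Valid on: B.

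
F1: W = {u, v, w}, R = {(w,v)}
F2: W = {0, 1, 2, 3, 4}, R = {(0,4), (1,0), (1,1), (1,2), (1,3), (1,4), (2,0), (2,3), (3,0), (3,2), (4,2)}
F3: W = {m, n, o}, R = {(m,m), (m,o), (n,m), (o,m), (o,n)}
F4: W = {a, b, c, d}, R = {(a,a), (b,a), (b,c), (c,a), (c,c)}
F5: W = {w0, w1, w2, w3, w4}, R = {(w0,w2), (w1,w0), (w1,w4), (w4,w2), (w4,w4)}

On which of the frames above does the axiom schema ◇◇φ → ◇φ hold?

F1, F4

This is the axiom for transitivity; its first-order frame correspondent is ∀x ∀y ∀z (Rxy ∧ Ryz → Rxz).
F1: condition met.
F2: fails — R32 and R23 but not R33.
F3: fails — Rom and Rmo but not Roo.
F4: condition met.
F5: fails — Rw1w0 and Rw0w2 but not Rw1w2.
Valid on: F1, F4.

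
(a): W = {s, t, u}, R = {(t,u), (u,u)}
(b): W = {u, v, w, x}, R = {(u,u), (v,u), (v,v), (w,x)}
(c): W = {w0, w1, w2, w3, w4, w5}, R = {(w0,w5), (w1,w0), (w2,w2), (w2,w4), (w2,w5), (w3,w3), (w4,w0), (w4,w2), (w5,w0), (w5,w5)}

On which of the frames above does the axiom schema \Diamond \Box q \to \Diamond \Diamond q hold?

This is the axiom for a generalized confluence (Geach) condition; its first-order frame correspondent is \forall x \forall y (xRy \to \exists w (yRw \wedge x R^2 w)).
(a): holds.
(b): fails — wRx but no t with xRt and wR²t.
(c): holds.
Valid on: (a), (c).

(a), (c)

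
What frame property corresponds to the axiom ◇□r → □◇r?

Suppose ◇□r→□◇r is valid. Take Rxy, Rxz and set V(r)={w : Ryw}. Then □r at y so ◇□r at x, so □◇r at x, so ◇r at z, giving w with Rzw and Ryw.
The converse is a direct semantic check.
So the correspondent is convergence.

convergence: ∀x ∀y ∀z (Rxy ∧ Rxz → ∃w (Ryw ∧ Rzw))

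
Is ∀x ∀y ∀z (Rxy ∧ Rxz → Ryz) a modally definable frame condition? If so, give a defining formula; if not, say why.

This is a Sahlqvist condition; the 5 axiom ◇q → □◇q defines it.
Suppose ◇q→□◇q is valid. Take Rxy, Rxz and set V(q)={y}. Then ◇q at x, so □◇q at x, so ◇q at z, so some w with Rzw has q; w=y, i.e. Rzy. By symmetry of the argument, Ryz.

Yes — defined by ◇q → □◇q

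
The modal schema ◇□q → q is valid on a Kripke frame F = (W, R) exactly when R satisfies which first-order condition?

Equivalently (dual form): q → □◇q.
Suppose q→□◇q is valid. Take Rxy and set V(q)={x}. Then q at x, so □◇q at x, so ◇q at y, so some z with Ryz has q; z=x, i.e. Ryx.

symmetry: ∀x ∀y (Rxy → Ryx)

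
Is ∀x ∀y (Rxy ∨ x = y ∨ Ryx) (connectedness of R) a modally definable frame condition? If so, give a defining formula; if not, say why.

No — not modally definable

Modal frame validity is preserved under disjoint unions.
Take 2 disjoint single-world reflexive frames: each is trivially connected, but their disjoint union has 2 worlds with no edge between distinct components, so it is not connected.
So no modal formula (or set of formulas) defines exactly the connected frames.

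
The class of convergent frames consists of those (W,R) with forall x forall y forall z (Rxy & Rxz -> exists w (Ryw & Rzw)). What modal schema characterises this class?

A defining formula is ◇□s → □◇s (the .2 axiom).
Suppose ◇□s→□◇s is valid. Take Rxy, Rxz and set V(s)={w : Ryw}. Then □s at y so ◇□s at x, so □◇s at x, so ◇s at z, giving w with Rzw and Ryw.

◇□s → □◇s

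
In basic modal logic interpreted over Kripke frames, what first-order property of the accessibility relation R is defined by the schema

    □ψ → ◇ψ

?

Suppose □ψ→◇ψ is valid. At any x set V(ψ)=W. Then □ψ at x, so ◇ψ at x, so x has a successor.
The converse is a direct semantic check.
Frame condition: ∀x ∃y Rxy.

seriality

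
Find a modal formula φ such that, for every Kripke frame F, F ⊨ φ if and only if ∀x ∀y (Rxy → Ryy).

The condition is shift-reflexivity. The T□ schema □(□s → s) defines it.

□(□s → s)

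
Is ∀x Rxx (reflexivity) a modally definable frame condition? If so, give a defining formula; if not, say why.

Yes: it is reflexivity, defined by the T schema □r → r.
Suppose □r→r is valid. At any x set V(r)={w : Rxw}. Then □r holds at x, so r holds at x, i.e. Rxx.

Definable; □r → r defines it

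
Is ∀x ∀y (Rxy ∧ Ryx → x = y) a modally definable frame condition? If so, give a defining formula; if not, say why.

Any modally definable frame class is closed under surjective bounded morphisms.
The 4-cycle (worlds s,t,u,v with s→t→u→v→s) is antisymmetric. Sending even-indexed worlds to s and odd-indexed worlds to t is a surjective bounded morphism onto the two-world frame with s↔t, which is not antisymmetric.
So no modal formula (or set of formulas) defines exactly the antisymmetric frames.

No — not modally definable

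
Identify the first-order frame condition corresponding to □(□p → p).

Suppose □(□p→p) is valid. Take Rxy and set V(p)={w : Ryw}. Then at y, □p holds; since □(□p→p) at x, □p→p at y, so p at y, i.e. Ryy.

Shift-reflexivity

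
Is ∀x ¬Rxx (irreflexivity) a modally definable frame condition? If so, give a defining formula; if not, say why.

Any modally definable frame class is closed under surjective bounded morphisms.
The 4-cycle (worlds 0,1,2,3 with 0→1→2→3→0) is irreflexive, and the map sending every world to a single reflexive point • is a surjective bounded morphism (forth: every edge maps to (•,•); back: every world has a successor). So any modal formula valid on the 4-cycle is also valid on the reflexive point, which is not irreflexive.
So no modal formula (or set of formulas) defines exactly the irreflexive frames.

No — not modally definable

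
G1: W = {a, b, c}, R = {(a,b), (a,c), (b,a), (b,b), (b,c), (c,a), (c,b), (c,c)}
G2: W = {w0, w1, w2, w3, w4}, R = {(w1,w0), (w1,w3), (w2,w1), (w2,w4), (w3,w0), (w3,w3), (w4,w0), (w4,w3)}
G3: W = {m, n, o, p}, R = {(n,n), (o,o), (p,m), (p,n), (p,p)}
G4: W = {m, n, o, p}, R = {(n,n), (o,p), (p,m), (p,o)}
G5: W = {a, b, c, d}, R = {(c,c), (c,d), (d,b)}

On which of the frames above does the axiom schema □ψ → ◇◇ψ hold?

G1

Frame correspondent (Sahlqvist): ∀x ∃w (xRw ∧ xR²w) — i.e. a generalized confluence (Geach) condition.
G1: satisfies the condition.
G2: fails — at w0 but no w with w0Rw and w0R²w.
G3: fails — at m but no w with mRw and mR²w.
G4: fails — at m but no w with mRw and mR²w.
G5: fails — at a but no w with aRw and aR²w.
Valid on: G1.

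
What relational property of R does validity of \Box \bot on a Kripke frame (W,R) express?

emptiness of R

□⊥ is valid iff no world has any successor (otherwise □⊥ fails at any world with one).
The converse is a direct semantic check.
Frame condition: \forall x \forall y \neg Rxy.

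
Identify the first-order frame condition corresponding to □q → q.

Reflexivity

Suppose □q→q is valid. At any x set V(q)={w : Rxw}. Then □q holds at x, so q holds at x, i.e. Rxx.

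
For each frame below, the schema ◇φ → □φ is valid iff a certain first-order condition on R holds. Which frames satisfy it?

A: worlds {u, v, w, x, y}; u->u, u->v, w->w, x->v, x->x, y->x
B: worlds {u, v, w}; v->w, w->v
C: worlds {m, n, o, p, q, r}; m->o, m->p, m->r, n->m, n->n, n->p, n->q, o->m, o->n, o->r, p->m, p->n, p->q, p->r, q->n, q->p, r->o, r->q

Frame correspondent (Sahlqvist): ∀x ∀y ∀z (Rxy ∧ Rxz → y = z) — i.e. partial functionality.
A: fails — u sees both u and v.
B: condition met.
C: fails — m sees both o and p.

B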